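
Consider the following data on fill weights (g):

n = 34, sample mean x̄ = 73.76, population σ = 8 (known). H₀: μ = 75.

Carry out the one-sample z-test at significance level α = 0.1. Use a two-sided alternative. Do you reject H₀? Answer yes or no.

reject H₀: no

SE = σ/√n = 8/√34 = 1.3720
z = (x̄−μ₀)/SE = (73.76−75)/1.3720 = -0.9038
p-value (two-sided) = 0.36610
At α=0.1: p ≥ α → fail to reject H₀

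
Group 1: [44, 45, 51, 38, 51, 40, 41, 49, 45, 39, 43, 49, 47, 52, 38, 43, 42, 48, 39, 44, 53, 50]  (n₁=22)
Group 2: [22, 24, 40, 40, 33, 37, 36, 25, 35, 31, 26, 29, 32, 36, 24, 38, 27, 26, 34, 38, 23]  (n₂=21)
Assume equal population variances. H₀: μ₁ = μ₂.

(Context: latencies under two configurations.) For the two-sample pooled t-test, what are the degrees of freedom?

degrees of freedom = 41

df = n₁ + n₂ − 2 = 22 + 21 − 2 = 41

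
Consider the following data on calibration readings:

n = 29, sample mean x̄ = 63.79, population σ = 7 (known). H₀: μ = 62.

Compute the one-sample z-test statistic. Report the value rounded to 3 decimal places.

SE = σ/√n = 7/√29 = 1.2999
z = (x̄−μ₀)/SE = (63.79−62)/1.2999 = 1.3771

test statistic = 1.377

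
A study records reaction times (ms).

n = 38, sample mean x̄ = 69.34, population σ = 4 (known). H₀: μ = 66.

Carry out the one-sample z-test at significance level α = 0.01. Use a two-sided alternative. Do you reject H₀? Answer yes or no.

SE = σ/√n = 4/√38 = 0.6489
z = (x̄−μ₀)/SE = (69.34−66)/0.6489 = 5.1473
p-value (two-sided) = 0.00000
At α=0.01: p < α → reject H₀

reject H₀: yes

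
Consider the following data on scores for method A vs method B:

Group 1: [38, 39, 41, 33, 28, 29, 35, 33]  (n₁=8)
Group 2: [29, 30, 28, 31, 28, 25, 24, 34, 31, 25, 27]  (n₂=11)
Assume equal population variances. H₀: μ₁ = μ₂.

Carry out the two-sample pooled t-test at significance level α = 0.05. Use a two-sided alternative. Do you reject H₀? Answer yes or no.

x̄₁=34.500, s₁=4.660, n₁=8
x̄₂=28.364, s₂=3.042, n₂=11
s_p² = [7·4.660² + 10·3.042²]/17 = 14.3850
SE = √(s_p²·(1/8+1/11)) = 1.7623
t = (34.500−28.364)/1.7623 = 3.4819
df = 17
p-value (two-sided) = 0.00285
At α=0.05: p < α → reject H₀

reject H₀: yes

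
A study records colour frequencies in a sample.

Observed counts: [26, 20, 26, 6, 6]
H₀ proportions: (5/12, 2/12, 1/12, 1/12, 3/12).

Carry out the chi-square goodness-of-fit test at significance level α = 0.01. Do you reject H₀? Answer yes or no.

reject H₀: yes

n = 84; E_i = n·p_i = [35.00, 14.00, 7.00, 7.00, 21.00]
χ² = (26−35.00)²/35.00 + (20−14.00)²/14.00 + (26−7.00)²/7.00 + (6−7.00)²/7.00 + (6−21.00)²/21.00 = 67.3143
df = 4
p-value (upper-tail) = 0.00000
At α=0.01: p < α → reject H₀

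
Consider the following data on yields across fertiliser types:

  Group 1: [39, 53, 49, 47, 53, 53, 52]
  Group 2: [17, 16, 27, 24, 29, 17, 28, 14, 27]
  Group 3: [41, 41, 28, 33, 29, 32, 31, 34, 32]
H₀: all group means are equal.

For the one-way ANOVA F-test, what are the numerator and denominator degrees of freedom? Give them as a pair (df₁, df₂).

degrees of freedom = [2, 22]

k = 3 groups, N = 25 total
df = (k−1, N−k) = (3−1, 25−3) = (2, 22)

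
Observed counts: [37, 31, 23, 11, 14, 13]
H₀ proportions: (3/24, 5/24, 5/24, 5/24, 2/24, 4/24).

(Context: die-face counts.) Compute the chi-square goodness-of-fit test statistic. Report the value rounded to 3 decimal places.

test statistic = 41.936

n = 129; E_i = n·p_i = [16.12, 26.88, 26.88, 26.88, 10.75, 21.50]
χ² = (37−16.12)²/16.12 + (31−26.88)²/26.88 + (23−26.88)²/26.88 + (11−26.88)²/26.88 + (14−10.75)²/10.75 + (13−21.50)²/21.50 = 41.9364
df = 5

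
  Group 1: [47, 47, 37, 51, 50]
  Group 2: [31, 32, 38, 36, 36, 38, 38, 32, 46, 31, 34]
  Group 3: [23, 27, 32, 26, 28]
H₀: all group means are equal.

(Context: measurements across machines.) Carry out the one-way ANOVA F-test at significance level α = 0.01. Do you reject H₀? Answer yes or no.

Group means [46.40, 35.64, 27.20], grand mean 36.190
SSB = Σnᵢ(x̄ᵢ−x̄)² = 928.693; SSW = ΣΣ(x−x̄ᵢ)² = 362.545
MSB = 928.693/2 = 464.3463; MSW = 362.545/18 = 20.1414
F = MSB/MSW = 23.0543
df = (2, 18)
p-value (upper-tail) = 0.00001
At α=0.01: p < α → reject H₀

reject H₀: yes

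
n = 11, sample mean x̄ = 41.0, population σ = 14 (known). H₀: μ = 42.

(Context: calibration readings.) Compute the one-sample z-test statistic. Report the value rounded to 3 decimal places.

SE = σ/√n = 14/√11 = 4.2212
z = (x̄−μ₀)/SE = (41.0−42)/4.2212 = -0.2369

test statistic = -0.237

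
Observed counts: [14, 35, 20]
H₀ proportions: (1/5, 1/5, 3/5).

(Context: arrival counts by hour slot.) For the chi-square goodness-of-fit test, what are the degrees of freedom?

df = k − 1 = 3 − 1 = 2

degrees of freedom = 2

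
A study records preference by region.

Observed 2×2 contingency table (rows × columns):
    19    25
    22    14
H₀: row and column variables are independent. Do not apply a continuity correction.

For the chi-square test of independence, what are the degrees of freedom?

df = (r−1)(c−1) = (2−1)·(2−1) = 1

degrees of freedom = 1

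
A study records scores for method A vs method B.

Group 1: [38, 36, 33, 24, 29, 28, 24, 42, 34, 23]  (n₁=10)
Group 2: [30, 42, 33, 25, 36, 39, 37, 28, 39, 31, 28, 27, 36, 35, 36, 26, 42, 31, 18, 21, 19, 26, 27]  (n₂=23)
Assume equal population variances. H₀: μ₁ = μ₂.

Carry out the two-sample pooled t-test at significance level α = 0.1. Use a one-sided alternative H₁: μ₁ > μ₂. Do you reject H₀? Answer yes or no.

reject H₀: no

x̄₁=31.100, s₁=6.523, n₁=10
x̄₂=30.957, s₂=6.912, n₂=23
s_p² = [9·6.523² + 22·6.912²]/31 = 46.2534
SE = √(s_p²·(1/10+1/23)) = 2.5761
t = (31.100−30.957)/2.5761 = 0.0557
df = 31
p-value (one-sided, H₁ greater) = 0.47797
At α=0.1: p ≥ α → fail to reject H₀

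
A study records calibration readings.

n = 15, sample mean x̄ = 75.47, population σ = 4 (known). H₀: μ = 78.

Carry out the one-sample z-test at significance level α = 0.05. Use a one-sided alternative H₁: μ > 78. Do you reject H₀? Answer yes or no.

reject H₀: no

SE = σ/√n = 4/√15 = 1.0328
z = (x̄−μ₀)/SE = (75.47−78)/1.0328 = -2.4497
p-value (one-sided, H₁ greater) = 0.99285
At α=0.05: p ≥ α → fail to reject H₀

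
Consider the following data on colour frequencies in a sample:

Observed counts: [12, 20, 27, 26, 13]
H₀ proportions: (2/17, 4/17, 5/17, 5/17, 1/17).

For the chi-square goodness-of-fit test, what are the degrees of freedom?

df = k − 1 = 5 − 1 = 4

degrees of freedom = 4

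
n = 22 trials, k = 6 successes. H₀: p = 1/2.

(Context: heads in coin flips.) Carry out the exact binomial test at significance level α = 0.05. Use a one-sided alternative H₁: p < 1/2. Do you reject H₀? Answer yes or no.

reject H₀: yes

Exact binomial: n=22, k=6, p₀=1/2=0.5000
P(X≤6) from Σ C(n,i)·p₀^i·(1−p₀)^(n−i)
p-value (one-sided, H₁ less) = 0.02624
At α=0.05: p < α → reject H₀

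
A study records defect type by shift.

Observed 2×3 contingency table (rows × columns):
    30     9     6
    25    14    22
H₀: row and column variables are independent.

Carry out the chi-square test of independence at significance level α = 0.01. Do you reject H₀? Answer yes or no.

Row totals [45, 61], col totals [55, 23, 28], n=106
χ² = (30−23.35)²/23.35 + (9−9.76)²/9.76 + (6−11.89)²/11.89 + (25−31.65)²/31.65 + (14−13.24)²/13.24 + (22−16.11)²/16.11 = 8.4621
df = 2
p-value (upper-tail) = 0.01454
At α=0.01: p ≥ α → fail to reject H₀

reject H₀: no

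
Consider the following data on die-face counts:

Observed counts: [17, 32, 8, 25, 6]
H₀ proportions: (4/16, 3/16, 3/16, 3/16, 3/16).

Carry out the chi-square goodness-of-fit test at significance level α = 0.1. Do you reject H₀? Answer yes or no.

reject H₀: yes

n = 88; E_i = n·p_i = [22.00, 16.50, 16.50, 16.50, 16.50]
χ² = (17−22.00)²/22.00 + (32−16.50)²/16.50 + (8−16.50)²/16.50 + (25−16.50)²/16.50 + (6−16.50)²/16.50 = 31.1364
df = 4
p-value (upper-tail) = 0.00000
At α=0.1: p < α → reject H₀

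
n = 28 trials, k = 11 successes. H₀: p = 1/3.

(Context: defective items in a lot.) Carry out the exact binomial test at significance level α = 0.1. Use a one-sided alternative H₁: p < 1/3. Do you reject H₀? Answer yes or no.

Exact binomial: n=28, k=11, p₀=1/3=0.3333
P(X≤11) from Σ C(n,i)·p₀^i·(1−p₀)^(n−i)
p-value (one-sided, H₁ less) = 0.80893
At α=0.1: p ≥ α → fail to reject H₀

reject H₀: no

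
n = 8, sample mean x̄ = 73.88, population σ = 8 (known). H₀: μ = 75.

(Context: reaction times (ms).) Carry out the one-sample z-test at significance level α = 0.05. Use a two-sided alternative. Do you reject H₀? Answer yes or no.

reject H₀: no

SE = σ/√n = 8/√8 = 2.8284
z = (x̄−μ₀)/SE = (73.88−75)/2.8284 = -0.3960
p-value (two-sided) = 0.69212
At α=0.05: p ≥ α → fail to reject H₀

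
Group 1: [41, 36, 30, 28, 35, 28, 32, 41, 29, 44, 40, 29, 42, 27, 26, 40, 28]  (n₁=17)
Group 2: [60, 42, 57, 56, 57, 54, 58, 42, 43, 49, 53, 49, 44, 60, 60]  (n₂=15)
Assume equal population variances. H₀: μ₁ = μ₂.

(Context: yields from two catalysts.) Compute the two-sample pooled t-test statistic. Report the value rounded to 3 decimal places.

test statistic = -7.912

x̄₁=33.882, s₁=6.274, n₁=17
x̄₂=52.267, s₂=6.871, n₂=15
s_p² = [16·6.274² + 14·6.871²]/30 = 43.0233
SE = √(s_p²·(1/17+1/15)) = 2.3236
t = (33.882−52.267)/2.3236 = -7.9121
df = 30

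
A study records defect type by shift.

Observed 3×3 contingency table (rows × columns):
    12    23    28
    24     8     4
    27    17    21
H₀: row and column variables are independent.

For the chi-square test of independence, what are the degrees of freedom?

df = (r−1)(c−1) = (3−1)·(3−1) = 4

degrees of freedom = 4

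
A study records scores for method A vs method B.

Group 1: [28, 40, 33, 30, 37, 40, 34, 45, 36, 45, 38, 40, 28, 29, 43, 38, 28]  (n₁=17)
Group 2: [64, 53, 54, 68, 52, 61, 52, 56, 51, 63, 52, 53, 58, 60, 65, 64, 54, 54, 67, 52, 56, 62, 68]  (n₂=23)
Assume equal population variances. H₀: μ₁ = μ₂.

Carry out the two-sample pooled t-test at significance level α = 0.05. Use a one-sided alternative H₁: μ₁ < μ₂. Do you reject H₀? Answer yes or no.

reject H₀: yes

x̄₁=36.000, s₁=5.906, n₁=17
x̄₂=58.217, s₂=5.854, n₂=23
s_p² = [16·5.906² + 22·5.854²]/38 = 34.5240
SE = √(s_p²·(1/17+1/23)) = 1.8793
t = (36.000−58.217)/1.8793 = -11.8220
df = 38
p-value (one-sided, H₁ less) = 0.00000
At α=0.05: p < α → reject H₀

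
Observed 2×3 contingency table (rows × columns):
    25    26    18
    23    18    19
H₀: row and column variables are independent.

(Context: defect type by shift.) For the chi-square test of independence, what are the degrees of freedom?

degrees of freedom = 2

df = (r−1)(c−1) = (2−1)·(3−1) = 2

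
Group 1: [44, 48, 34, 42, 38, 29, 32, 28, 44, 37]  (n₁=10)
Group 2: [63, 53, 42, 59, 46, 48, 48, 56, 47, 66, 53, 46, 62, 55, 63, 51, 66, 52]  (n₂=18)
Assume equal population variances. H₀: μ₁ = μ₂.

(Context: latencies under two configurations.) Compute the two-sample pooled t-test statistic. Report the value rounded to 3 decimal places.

x̄₁=37.600, s₁=6.835, n₁=10
x̄₂=54.222, s₂=7.480, n₂=18
s_p² = [9·6.835² + 17·7.480²]/26 = 52.7504
SE = √(s_p²·(1/10+1/18)) = 2.8645
t = (37.600−54.222)/2.8645 = -5.8027
df = 26

test statistic = -5.803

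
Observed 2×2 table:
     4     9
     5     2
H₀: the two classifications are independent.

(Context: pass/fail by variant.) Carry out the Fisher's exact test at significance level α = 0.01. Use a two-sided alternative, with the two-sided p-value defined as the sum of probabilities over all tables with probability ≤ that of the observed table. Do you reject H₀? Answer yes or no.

reject H₀: no

Margins: r₁=13, r₂=7, c₁=9, c₂=11, n=20
p_obs = C(13,4)·C(7,5)/C(20,9); sum pmf over tables with pmf ≤ p_obs
p-value (two-sided) = 0.15967
At α=0.01: p ≥ α → fail to reject H₀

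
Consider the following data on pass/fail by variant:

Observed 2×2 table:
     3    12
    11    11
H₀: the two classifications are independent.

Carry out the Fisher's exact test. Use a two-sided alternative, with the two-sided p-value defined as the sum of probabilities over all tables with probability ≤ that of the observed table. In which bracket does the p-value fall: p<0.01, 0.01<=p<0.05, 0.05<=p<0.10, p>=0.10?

p-value bracket: 0.05<=p<0.10

Margins: r₁=15, r₂=22, c₁=14, c₂=23, n=37
p_obs = C(15,3)·C(22,11)/C(37,14); sum pmf over tables with pmf ≤ p_obs
p-value (two-sided) = 0.09049
→ bracket: 0.05<=p<0.10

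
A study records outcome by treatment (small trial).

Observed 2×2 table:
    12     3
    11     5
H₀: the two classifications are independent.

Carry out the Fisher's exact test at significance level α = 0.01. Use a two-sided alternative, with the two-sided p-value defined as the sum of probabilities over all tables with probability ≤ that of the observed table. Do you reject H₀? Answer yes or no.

reject H₀: no

Margins: r₁=15, r₂=16, c₁=23, c₂=8, n=31
p_obs = C(15,12)·C(16,11)/C(31,23); sum pmf over tables with pmf ≤ p_obs
p-value (two-sided) = 0.68508
At α=0.01: p ≥ α → fail to reject H₀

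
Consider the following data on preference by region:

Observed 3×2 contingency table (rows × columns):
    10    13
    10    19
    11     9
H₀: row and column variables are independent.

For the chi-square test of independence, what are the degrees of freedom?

df = (r−1)(c−1) = (3−1)·(2−1) = 2

degrees of freedom = 2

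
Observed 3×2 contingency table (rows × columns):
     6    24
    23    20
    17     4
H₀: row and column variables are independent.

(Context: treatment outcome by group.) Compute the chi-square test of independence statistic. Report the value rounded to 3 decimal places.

Row totals [30, 43, 21], col totals [46, 48], n=94
χ² = (6−14.68)²/14.68 + (24−15.32)²/15.32 + (23−21.04)²/21.04 + (20−21.96)²/21.96 + (17−10.28)²/10.28 + (4−10.72)²/10.72 = 19.0230
df = 2

test statistic = 19.023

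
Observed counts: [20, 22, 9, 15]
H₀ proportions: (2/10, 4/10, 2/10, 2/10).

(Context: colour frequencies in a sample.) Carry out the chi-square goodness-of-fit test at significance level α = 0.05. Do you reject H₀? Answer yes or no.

n = 66; E_i = n·p_i = [13.20, 26.40, 13.20, 13.20]
χ² = (20−13.20)²/13.20 + (22−26.40)²/26.40 + (9−13.20)²/13.20 + (15−13.20)²/13.20 = 5.8182
df = 3
p-value (upper-tail) = 0.12080
At α=0.05: p ≥ α → fail to reject H₀

reject H₀: no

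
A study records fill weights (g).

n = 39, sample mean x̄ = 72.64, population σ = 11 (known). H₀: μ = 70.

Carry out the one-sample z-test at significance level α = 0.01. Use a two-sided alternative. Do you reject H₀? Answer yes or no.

SE = σ/√n = 11/√39 = 1.7614
z = (x̄−μ₀)/SE = (72.64−70)/1.7614 = 1.4988
p-value (two-sided) = 0.13393
At α=0.01: p ≥ α → fail to reject H₀

reject H₀: no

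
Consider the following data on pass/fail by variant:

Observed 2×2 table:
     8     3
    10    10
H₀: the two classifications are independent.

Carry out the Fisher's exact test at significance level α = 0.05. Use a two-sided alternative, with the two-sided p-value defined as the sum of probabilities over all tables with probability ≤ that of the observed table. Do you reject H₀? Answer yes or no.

Margins: r₁=11, r₂=20, c₁=18, c₂=13, n=31
p_obs = C(11,8)·C(20,10)/C(31,18); sum pmf over tables with pmf ≤ p_obs
p-value (two-sided) = 0.27546
At α=0.05: p ≥ α → fail to reject H₀

reject H₀: no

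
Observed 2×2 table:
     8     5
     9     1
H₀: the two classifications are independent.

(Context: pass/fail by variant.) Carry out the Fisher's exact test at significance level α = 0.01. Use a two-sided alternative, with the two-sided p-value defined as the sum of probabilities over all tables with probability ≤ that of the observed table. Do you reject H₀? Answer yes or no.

reject H₀: no

Margins: r₁=13, r₂=10, c₁=17, c₂=6, n=23
p_obs = C(13,8)·C(10,9)/C(23,17); sum pmf over tables with pmf ≤ p_obs
p-value (two-sided) = 0.17902
At α=0.01: p ≥ α → fail to reject H₀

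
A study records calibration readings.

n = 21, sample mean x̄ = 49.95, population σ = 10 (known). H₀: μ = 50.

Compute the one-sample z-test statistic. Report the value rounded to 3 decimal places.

test statistic = -0.023

SE = σ/√n = 10/√21 = 2.1822
z = (x̄−μ₀)/SE = (49.95−50)/2.1822 = -0.0229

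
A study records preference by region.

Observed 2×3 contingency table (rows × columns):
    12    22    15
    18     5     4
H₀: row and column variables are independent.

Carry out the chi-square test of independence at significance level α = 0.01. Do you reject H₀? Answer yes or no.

reject H₀: yes

Row totals [49, 27], col totals [30, 27, 19], n=76
χ² = (12−19.34)²/19.34 + (22−17.41)²/17.41 + (15−12.25)²/12.25 + (18−10.66)²/10.66 + (5−9.59)²/9.59 + (4−6.75)²/6.75 = 12.9924
df = 2
p-value (upper-tail) = 0.00151
At α=0.01: p < α → reject H₀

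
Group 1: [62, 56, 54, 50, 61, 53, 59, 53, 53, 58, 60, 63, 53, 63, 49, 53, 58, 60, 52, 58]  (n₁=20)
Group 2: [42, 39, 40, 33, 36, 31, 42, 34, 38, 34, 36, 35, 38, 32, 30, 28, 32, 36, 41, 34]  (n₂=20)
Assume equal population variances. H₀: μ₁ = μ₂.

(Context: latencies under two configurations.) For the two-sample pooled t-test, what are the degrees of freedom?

df = n₁ + n₂ − 2 = 20 + 20 − 2 = 38

degrees of freedom = 38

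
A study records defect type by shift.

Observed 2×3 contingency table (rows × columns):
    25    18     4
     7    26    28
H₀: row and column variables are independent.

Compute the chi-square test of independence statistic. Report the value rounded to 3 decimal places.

test statistic = 28.239

Row totals [47, 61], col totals [32, 44, 32], n=108
χ² = (25−13.93)²/13.93 + (18−19.15)²/19.15 + (4−13.93)²/13.93 + (7−18.07)²/18.07 + (26−24.85)²/24.85 + (28−18.07)²/18.07 = 28.2393
df = 2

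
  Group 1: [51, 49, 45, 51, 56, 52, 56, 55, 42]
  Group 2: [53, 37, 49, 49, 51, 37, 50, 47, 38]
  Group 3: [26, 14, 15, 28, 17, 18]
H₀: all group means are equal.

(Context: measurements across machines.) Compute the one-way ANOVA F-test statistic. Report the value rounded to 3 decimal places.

test statistic = 57.222

Group means [50.78, 45.67, 19.67], grand mean 41.083
SSB = Σnᵢ(x̄ᵢ−x̄)² = 3786.944; SSW = ΣΣ(x−x̄ᵢ)² = 694.889
MSB = 3786.944/2 = 1893.4722; MSW = 694.889/21 = 33.0899
F = MSB/MSW = 57.2220
df = (2, 21)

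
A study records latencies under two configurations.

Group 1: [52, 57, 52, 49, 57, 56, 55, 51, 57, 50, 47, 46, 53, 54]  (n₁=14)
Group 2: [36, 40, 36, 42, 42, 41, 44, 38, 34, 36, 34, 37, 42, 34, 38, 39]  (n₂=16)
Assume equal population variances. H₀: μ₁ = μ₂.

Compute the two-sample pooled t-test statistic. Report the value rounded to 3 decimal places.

test statistic = 11.300

x̄₁=52.571, s₁=3.673, n₁=14
x̄₂=38.312, s₂=3.240, n₂=16
s_p² = [13·3.673² + 15·3.240²]/28 = 11.8881
SE = √(s_p²·(1/14+1/16)) = 1.2618
t = (52.571−38.312)/1.2618 = 11.3004
df = 28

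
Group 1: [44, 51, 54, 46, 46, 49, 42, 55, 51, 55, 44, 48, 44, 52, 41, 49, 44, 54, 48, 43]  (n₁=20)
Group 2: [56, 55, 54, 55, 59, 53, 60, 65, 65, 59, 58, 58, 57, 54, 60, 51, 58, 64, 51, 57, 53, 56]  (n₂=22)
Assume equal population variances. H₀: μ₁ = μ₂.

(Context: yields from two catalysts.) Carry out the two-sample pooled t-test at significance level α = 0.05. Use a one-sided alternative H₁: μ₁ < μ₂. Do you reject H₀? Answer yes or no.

x̄₁=48.000, s₁=4.519, n₁=20
x̄₂=57.182, s₂=4.008, n₂=22
s_p² = [19·4.519² + 21·4.008²]/40 = 18.1318
SE = √(s_p²·(1/20+1/22)) = 1.3156
t = (48.000−57.182)/1.3156 = -6.9793
df = 40
p-value (one-sided, H₁ less) = 0.00000
At α=0.05: p < α → reject H₀

reject H₀: yes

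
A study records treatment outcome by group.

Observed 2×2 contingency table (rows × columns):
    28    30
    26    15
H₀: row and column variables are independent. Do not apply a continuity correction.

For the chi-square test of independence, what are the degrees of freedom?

df = (r−1)(c−1) = (2−1)·(2−1) = 1

degrees of freedom = 1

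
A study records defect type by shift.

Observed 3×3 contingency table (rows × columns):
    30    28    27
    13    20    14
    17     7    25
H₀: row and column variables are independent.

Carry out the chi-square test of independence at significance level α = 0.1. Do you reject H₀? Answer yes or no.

Row totals [85, 47, 49], col totals [60, 55, 66], n=181
χ² = (30−28.18)²/28.18 + (28−25.83)²/25.83 + (27−30.99)²/30.99 + (13−15.58)²/15.58 + (20−14.28)²/14.28 + (14−17.14)²/17.14 + (17−16.24)²/16.24 + (7−14.89)²/14.89 + (25−17.87)²/17.87 = 11.1697
df = 4
p-value (upper-tail) = 0.02472
At α=0.1: p < α → reject H₀

reject H₀: yes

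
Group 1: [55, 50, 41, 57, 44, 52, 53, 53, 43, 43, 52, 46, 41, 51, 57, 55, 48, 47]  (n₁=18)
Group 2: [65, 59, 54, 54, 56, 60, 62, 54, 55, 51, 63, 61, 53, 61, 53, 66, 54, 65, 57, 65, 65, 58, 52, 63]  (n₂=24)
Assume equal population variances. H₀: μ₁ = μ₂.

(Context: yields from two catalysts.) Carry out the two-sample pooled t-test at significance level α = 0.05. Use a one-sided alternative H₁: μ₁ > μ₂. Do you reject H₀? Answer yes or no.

x̄₁=49.333, s₁=5.380, n₁=18
x̄₂=58.583, s₂=4.907, n₂=24
s_p² = [17·5.380² + 23·4.907²]/40 = 26.1458
SE = √(s_p²·(1/18+1/24)) = 1.5944
t = (49.333−58.583)/1.5944 = -5.8017
df = 40
p-value (one-sided, H₁ greater) = 1.00000
At α=0.05: p ≥ α → fail to reject H₀

reject H₀: no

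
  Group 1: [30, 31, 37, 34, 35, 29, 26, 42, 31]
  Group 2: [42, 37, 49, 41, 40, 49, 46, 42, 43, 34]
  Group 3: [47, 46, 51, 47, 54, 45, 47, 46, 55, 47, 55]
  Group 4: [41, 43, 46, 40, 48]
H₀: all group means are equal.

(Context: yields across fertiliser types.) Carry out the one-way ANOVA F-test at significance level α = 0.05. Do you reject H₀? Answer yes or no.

Group means [32.78, 42.30, 49.09, 43.60], grand mean 42.171
SSB = Σnᵢ(x̄ᵢ−x̄)² = 1331.207; SSW = ΣΣ(x−x̄ᵢ)² = 587.765
MSB = 1331.207/3 = 443.7356; MSW = 587.765/31 = 18.9601
F = MSB/MSW = 23.4036
df = (3, 31)
p-value (upper-tail) = 0.00000
At α=0.05: p < α → reject H₀

reject H₀: yes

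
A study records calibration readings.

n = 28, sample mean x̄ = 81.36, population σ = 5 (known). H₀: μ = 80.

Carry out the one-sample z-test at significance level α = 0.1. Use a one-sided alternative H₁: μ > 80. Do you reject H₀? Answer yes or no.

SE = σ/√n = 5/√28 = 0.9449
z = (x̄−μ₀)/SE = (81.36−80)/0.9449 = 1.4393
p-value (one-sided, H₁ greater) = 0.07503
At α=0.1: p < α → reject H₀

reject H₀: yes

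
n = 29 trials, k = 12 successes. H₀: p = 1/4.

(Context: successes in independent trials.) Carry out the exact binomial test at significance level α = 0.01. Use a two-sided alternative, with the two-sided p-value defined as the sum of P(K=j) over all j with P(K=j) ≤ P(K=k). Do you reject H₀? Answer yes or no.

reject H₀: no

Exact binomial: n=29, k=12, p₀=1/4=0.2500
P(X=j) = C(n,j)·p₀^j·(1−p₀)^(n−j); p = Σ P(X=j) over j with P(X=j) ≤ P(X=12)
p-value (two-sided) = 0.05231
At α=0.01: p ≥ α → fail to reject H₀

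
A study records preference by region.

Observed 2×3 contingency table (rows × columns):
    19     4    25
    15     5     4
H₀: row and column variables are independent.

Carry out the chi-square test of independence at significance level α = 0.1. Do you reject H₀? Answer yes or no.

reject H₀: yes

Row totals [48, 24], col totals [34, 9, 29], n=72
χ² = (19−22.67)²/22.67 + (4−6.00)²/6.00 + (25−19.33)²/19.33 + (15−11.33)²/11.33 + (5−3.00)²/3.00 + (4−9.67)²/9.67 = 8.7622
df = 2
p-value (upper-tail) = 0.01251
At α=0.1: p < α → reject H₀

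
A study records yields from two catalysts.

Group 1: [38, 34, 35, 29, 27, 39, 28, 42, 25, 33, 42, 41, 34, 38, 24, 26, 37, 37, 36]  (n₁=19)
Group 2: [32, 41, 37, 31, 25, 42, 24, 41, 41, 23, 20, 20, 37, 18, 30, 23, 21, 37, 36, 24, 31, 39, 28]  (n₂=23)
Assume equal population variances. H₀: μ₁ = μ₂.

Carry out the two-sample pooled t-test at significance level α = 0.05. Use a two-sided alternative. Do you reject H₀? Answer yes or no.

reject H₀: no

x̄₁=33.947, s₁=5.835, n₁=19
x̄₂=30.478, s₂=7.965, n₂=23
s_p² = [18·5.835² + 22·7.965²]/40 = 50.2172
SE = √(s_p²·(1/19+1/23)) = 2.1969
t = (33.947−30.478)/2.1969 = 1.5791
df = 40
p-value (two-sided) = 0.12219
At α=0.05: p ≥ α → fail to reject H₀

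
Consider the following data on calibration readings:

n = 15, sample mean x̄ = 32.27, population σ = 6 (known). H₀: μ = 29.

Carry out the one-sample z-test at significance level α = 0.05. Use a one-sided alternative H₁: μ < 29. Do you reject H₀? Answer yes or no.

reject H₀: no

SE = σ/√n = 6/√15 = 1.5492
z = (x̄−μ₀)/SE = (32.27−29)/1.5492 = 2.1108
p-value (one-sided, H₁ less) = 0.98260
At α=0.05: p ≥ α → fail to reject H₀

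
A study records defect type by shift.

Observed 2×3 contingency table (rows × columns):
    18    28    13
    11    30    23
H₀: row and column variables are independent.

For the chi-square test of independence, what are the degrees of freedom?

degrees of freedom = 2

df = (r−1)(c−1) = (2−1)·(3−1) = 2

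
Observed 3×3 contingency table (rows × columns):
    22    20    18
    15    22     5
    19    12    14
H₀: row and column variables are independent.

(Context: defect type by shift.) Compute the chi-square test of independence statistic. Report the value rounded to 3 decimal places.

Row totals [60, 42, 45], col totals [56, 54, 37], n=147
χ² = (22−22.86)²/22.86 + (20−22.04)²/22.04 + (18−15.10)²/15.10 + (15−16.00)²/16.00 + (22−15.43)²/15.43 + (5−10.57)²/10.57 + (19−17.14)²/17.14 + (12−16.53)²/16.53 + (14−11.33)²/11.33 = 8.6489
df = 4

test statistic = 8.649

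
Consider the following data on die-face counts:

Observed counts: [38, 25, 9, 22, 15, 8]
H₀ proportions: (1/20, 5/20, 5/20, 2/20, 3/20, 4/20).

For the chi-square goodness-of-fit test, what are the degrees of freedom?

degrees of freedom = 5

df = k − 1 = 6 − 1 = 5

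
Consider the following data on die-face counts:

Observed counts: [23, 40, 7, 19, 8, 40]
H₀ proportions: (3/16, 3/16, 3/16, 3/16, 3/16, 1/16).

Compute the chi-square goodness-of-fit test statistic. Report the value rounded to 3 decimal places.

test statistic = 151.195

n = 137; E_i = n·p_i = [25.69, 25.69, 25.69, 25.69, 25.69, 8.56]
χ² = (23−25.69)²/25.69 + (40−25.69)²/25.69 + (7−25.69)²/25.69 + (19−25.69)²/25.69 + (8−25.69)²/25.69 + (40−8.56)²/8.56 = 151.1946
df = 5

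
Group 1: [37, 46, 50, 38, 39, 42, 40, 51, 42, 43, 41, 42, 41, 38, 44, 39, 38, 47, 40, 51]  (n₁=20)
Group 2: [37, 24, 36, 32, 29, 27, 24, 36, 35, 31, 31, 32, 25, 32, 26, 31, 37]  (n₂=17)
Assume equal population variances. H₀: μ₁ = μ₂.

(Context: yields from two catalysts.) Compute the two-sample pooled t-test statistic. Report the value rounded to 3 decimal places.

x̄₁=42.450, s₁=4.407, n₁=20
x̄₂=30.882, s₂=4.470, n₂=17
s_p² = [19·4.407² + 16·4.470²]/35 = 19.6776
SE = √(s_p²·(1/20+1/17)) = 1.4633
t = (42.450−30.882)/1.4633 = 7.9049
df = 35

test statistic = 7.905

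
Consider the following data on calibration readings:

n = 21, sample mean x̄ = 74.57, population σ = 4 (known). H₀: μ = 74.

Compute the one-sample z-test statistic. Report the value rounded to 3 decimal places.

test statistic = 0.653

SE = σ/√n = 4/√21 = 0.8729
z = (x̄−μ₀)/SE = (74.57−74)/0.8729 = 0.6530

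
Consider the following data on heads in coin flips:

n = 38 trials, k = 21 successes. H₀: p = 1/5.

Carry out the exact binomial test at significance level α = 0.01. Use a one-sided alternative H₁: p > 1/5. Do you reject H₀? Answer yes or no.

reject H₀: yes

Exact binomial: n=38, k=21, p₀=1/5=0.2000
P(X≥21) from Σ C(n,i)·p₀^i·(1−p₀)^(n−i)
p-value (one-sided, H₁ greater) = 0.00000
At α=0.01: p < α → reject H₀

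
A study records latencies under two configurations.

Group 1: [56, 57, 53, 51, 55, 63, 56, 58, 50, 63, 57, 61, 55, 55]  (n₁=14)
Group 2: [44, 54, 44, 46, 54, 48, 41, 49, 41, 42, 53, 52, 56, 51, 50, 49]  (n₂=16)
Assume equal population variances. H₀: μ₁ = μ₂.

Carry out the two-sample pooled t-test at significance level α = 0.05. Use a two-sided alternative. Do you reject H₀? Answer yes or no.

x̄₁=56.429, s₁=3.917, n₁=14
x̄₂=48.375, s₂=4.897, n₂=16
s_p² = [13·3.917² + 15·4.897²]/28 = 19.9707
SE = √(s_p²·(1/14+1/16)) = 1.6354
t = (56.429−48.375)/1.6354 = 4.9244
df = 28
p-value (two-sided) = 0.00003
At α=0.05: p < α → reject H₀

reject H₀: yes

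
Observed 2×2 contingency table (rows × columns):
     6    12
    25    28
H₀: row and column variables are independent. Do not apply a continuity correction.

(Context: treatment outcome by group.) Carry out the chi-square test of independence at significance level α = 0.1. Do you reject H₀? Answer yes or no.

reject H₀: no

Row totals [18, 53], col totals [31, 40], n=71
χ² = (6−7.86)²/7.86 + (12−10.14)²/10.14 + (25−23.14)²/23.14 + (28−29.86)²/29.86 = 1.0458
df = 1
p-value (upper-tail) = 0.30648
At α=0.1: p ≥ α → fail to reject H₀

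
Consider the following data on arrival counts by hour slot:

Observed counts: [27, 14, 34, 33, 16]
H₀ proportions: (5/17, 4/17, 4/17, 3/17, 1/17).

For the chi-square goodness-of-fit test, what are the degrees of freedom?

degrees of freedom = 4

df = k − 1 = 5 − 1 = 4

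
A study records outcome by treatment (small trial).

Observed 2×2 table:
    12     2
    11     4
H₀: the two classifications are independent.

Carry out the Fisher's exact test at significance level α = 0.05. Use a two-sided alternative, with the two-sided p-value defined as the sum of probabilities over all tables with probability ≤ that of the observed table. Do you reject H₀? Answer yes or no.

reject H₀: no

Margins: r₁=14, r₂=15, c₁=23, c₂=6, n=29
p_obs = C(14,12)·C(15,11)/C(29,23); sum pmf over tables with pmf ≤ p_obs
p-value (two-sided) = 0.65134
At α=0.05: p ≥ α → fail to reject H₀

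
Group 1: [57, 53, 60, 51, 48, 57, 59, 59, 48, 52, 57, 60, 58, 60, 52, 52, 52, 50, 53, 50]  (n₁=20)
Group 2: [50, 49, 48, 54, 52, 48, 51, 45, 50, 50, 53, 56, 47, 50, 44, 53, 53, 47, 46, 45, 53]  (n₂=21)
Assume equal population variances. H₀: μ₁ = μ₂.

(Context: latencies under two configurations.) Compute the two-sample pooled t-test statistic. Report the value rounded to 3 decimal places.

x̄₁=54.400, s₁=4.160, n₁=20
x̄₂=49.714, s₂=3.319, n₂=21
s_p² = [19·4.160² + 20·3.319²]/39 = 14.0791
SE = √(s_p²·(1/20+1/21)) = 1.1723
t = (54.400−49.714)/1.1723 = 3.9969
df = 39

test statistic = 3.997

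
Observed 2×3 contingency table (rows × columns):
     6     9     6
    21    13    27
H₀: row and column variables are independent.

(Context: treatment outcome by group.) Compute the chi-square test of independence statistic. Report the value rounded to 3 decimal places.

test statistic = 3.821

Row totals [21, 61], col totals [27, 22, 33], n=82
χ² = (6−6.91)²/6.91 + (9−5.63)²/5.63 + (6−8.45)²/8.45 + (21−20.09)²/20.09 + (13−16.37)²/16.37 + (27−24.55)²/24.55 = 3.8214
df = 2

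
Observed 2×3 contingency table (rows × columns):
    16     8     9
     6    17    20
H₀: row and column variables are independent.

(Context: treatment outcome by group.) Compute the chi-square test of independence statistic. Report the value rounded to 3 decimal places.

test statistic = 10.830

Row totals [33, 43], col totals [22, 25, 29], n=76
χ² = (16−9.55)²/9.55 + (8−10.86)²/10.86 + (9−12.59)²/12.59 + (6−12.45)²/12.45 + (17−14.14)²/14.14 + (20−16.41)²/16.41 = 10.8296
df = 2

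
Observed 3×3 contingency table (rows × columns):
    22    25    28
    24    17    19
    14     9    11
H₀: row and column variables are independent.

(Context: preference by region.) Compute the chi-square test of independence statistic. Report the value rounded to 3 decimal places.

test statistic = 2.284

Row totals [75, 60, 34], col totals [60, 51, 58], n=169
χ² = (22−26.63)²/26.63 + (25−22.63)²/22.63 + (28−25.74)²/25.74 + (24−21.30)²/21.30 + (17−18.11)²/18.11 + (19−20.59)²/20.59 + (14−12.07)²/12.07 + (9−10.26)²/10.26 + (11−11.67)²/11.67 = 2.2839
df = 4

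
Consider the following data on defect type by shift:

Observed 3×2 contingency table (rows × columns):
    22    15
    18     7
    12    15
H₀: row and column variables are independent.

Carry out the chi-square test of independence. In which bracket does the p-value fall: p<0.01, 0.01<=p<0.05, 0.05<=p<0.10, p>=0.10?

Row totals [37, 25, 27], col totals [52, 37], n=89
χ² = (22−21.62)²/21.62 + (15−15.38)²/15.38 + (18−14.61)²/14.61 + (7−10.39)²/10.39 + (12−15.78)²/15.78 + (15−11.22)²/11.22 = 4.0856
df = 2
p-value (upper-tail) = 0.12966
→ bracket: p>=0.10

p-value bracket: p>=0.10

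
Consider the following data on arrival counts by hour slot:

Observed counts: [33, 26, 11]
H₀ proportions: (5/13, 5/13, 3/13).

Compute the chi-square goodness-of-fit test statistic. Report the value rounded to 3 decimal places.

test statistic = 3.048

n = 70; E_i = n·p_i = [26.92, 26.92, 16.15]
χ² = (33−26.92)²/26.92 + (26−26.92)²/26.92 + (11−16.15)²/16.15 = 3.0476
df = 2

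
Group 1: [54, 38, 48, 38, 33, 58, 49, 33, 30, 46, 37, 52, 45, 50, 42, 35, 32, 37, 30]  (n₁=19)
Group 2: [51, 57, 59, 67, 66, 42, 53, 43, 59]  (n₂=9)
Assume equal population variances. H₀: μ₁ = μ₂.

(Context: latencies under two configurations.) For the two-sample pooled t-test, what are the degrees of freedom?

df = n₁ + n₂ − 2 = 19 + 9 − 2 = 26

degrees of freedom = 26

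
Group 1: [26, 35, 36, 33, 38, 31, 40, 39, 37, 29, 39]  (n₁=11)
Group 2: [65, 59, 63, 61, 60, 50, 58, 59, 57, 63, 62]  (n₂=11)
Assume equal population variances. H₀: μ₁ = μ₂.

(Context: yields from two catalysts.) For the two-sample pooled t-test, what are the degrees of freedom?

degrees of freedom = 20

df = n₁ + n₂ − 2 = 11 + 11 − 2 = 20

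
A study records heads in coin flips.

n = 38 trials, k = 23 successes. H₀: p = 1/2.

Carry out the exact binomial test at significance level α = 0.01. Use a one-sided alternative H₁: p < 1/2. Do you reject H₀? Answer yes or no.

reject H₀: no

Exact binomial: n=38, k=23, p₀=1/2=0.5000
P(X≤23) from Σ C(n,i)·p₀^i·(1−p₀)^(n−i)
p-value (one-sided, H₁ less) = 0.92835
At α=0.01: p ≥ α → fail to reject H₀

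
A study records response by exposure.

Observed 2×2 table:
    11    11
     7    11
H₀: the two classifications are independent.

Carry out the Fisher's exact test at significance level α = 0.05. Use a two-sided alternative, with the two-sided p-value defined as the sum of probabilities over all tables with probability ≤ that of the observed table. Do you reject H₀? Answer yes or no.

Margins: r₁=22, r₂=18, c₁=18, c₂=22, n=40
p_obs = C(22,11)·C(18,7)/C(40,18); sum pmf over tables with pmf ≤ p_obs
p-value (two-sided) = 0.53713
At α=0.05: p ≥ α → fail to reject H₀

reject H₀: no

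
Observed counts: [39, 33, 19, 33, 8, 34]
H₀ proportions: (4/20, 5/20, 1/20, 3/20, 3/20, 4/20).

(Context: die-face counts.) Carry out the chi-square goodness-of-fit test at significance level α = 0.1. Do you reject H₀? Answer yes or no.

n = 166; E_i = n·p_i = [33.20, 41.50, 8.30, 24.90, 24.90, 33.20]
χ² = (39−33.20)²/33.20 + (33−41.50)²/41.50 + (19−8.30)²/8.30 + (33−24.90)²/24.90 + (8−24.90)²/24.90 + (34−33.20)²/33.20 = 30.6727
df = 5
p-value (upper-tail) = 0.00001
At α=0.1: p < α → reject H₀

reject H₀: yes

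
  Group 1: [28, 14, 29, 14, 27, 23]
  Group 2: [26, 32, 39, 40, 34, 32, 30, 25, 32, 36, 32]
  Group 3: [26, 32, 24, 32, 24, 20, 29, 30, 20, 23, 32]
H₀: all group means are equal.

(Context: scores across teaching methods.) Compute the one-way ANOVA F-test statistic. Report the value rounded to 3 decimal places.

Group means [22.50, 32.55, 26.55], grand mean 28.036
SSB = Σnᵢ(x̄ᵢ−x̄)² = 432.010; SSW = ΣΣ(x−x̄ᵢ)² = 674.955
MSB = 432.010/2 = 216.0049; MSW = 674.955/25 = 26.9982
F = MSB/MSW = 8.0007
df = (2, 25)

test statistic = 8.001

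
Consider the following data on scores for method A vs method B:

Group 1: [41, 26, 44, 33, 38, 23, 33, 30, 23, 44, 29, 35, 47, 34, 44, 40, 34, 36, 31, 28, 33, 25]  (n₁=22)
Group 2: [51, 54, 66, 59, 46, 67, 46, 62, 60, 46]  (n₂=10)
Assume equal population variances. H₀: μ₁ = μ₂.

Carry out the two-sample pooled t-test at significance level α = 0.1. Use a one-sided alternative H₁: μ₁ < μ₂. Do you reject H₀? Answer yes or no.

reject H₀: yes

x̄₁=34.136, s₁=7.073, n₁=22
x̄₂=55.700, s₂=8.233, n₂=10
s_p² = [21·7.073² + 9·8.233²]/30 = 55.3564
SE = √(s_p²·(1/22+1/10)) = 2.8376
t = (34.136−55.700)/2.8376 = -7.5993
df = 30
p-value (one-sided, H₁ less) = 0.00000
At α=0.1: p < α → reject H₀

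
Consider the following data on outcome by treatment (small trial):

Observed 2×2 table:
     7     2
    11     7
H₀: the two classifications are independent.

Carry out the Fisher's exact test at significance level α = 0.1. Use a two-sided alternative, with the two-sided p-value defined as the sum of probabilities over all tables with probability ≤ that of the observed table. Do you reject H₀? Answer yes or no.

Margins: r₁=9, r₂=18, c₁=18, c₂=9, n=27
p_obs = C(9,7)·C(18,11)/C(27,18); sum pmf over tables with pmf ≤ p_obs
p-value (two-sided) = 0.66729
At α=0.1: p ≥ α → fail to reject H₀

reject H₀: no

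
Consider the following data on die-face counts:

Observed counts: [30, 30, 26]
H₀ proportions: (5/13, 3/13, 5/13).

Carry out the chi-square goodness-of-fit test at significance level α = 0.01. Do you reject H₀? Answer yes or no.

n = 86; E_i = n·p_i = [33.08, 19.85, 33.08]
χ² = (30−33.08)²/33.08 + (30−19.85)²/19.85 + (26−33.08)²/33.08 = 6.9953
df = 2
p-value (upper-tail) = 0.03027
At α=0.01: p ≥ α → fail to reject H₀

reject H₀: no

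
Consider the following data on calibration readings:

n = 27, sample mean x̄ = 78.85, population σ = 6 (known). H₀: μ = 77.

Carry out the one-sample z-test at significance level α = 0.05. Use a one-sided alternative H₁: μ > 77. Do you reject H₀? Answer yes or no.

SE = σ/√n = 6/√27 = 1.1547
z = (x̄−μ₀)/SE = (78.85−77)/1.1547 = 1.6021
p-value (one-sided, H₁ greater) = 0.05456
At α=0.05: p ≥ α → fail to reject H₀

reject H₀: no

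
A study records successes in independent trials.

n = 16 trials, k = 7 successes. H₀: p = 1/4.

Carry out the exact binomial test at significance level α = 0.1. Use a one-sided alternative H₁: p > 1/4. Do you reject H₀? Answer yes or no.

Exact binomial: n=16, k=7, p₀=1/4=0.2500
P(X≥7) from Σ C(n,i)·p₀^i·(1−p₀)^(n−i)
p-value (one-sided, H₁ greater) = 0.07956
At α=0.1: p < α → reject H₀

reject H₀: yes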